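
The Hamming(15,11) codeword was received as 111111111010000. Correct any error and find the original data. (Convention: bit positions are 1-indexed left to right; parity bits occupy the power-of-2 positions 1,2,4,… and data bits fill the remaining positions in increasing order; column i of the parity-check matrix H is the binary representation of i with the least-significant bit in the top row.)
Syndrome s = H · r^T (mod 2), r = 111111111010000:
  s[0] = (101010101010101)·(111111111010000) mod 2 = 1+0+1+0+1+0+1+0+1+0+1+0+0+0+0 mod 2 = 0
  s[1] = (011001100110011)·(111111111010000) mod 2 = 0+1+1+0+0+1+1+0+0+0+1+0+0+0+0 mod 2 = 1
  s[2] = (000111100001111)·(111111111010000) mod 2 = 0+0+0+1+1+1+1+0+0+0+0+0+0+0+0 mod 2 = 0
  s[3] = (000000011111111)·(111111111010000) mod 2 = 0+0+0+0+0+0+0+1+1+0+1+0+0+0+0 mod 2 = 1
Syndrome = 0101
Column 10 of H equals this syndrome → error at bit 10 (1-indexed).
Flip bit 10: 111111111010000 → 111111111110000
Extract data bits at positions {3,5,6,7,9,10,11,12,13,14,15}: 11111110000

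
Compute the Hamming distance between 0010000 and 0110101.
XOR = 0100101, count of 1s = 3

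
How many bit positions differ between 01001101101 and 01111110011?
XOR = 00110011110, count of 1s = 6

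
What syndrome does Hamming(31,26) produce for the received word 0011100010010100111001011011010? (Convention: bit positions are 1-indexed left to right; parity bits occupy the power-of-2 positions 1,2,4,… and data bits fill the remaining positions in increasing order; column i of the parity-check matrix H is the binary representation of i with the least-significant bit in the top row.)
Syndrome s = H · r^T (mod 2), r = 0011100010010100111001011011010:
  s[0] = (1010101010101010101010101010101)·(0011100010010100111001011011010) mod 2 = 0+0+1+0+1+0+0+0+1+0+0+0+0+0+0+0+1+0+1+0+0+0+0+0+1+0+1+0+0+0+0 mod 2 = 1
  s[1] = (0110011001100110011001100110011)·(0011100010010100111001011011010) mod 2 = 0+0+1+0+0+0+0+0+0+0+0+0+0+1+0+0+0+1+1+0+0+1+0+0+0+0+1+0+0+1+0 mod 2 = 1
  s[2] = (0001111000011110000111100001111)·(0011100010010100111001011011010) mod 2 = 0+0+0+1+1+0+0+0+0+0+0+1+0+1+0+0+0+0+0+0+0+1+0+0+0+0+0+1+0+1+0 mod 2 = 1
  s[3] = (0000000111111110000000011111111)·(0011100010010100111001011011010) mod 2 = 0+0+0+0+0+0+0+0+1+0+0+1+0+1+0+0+0+0+0+0+0+0+0+1+1+0+1+1+0+1+0 mod 2 = 0
  s[4] = (0000000000000001111111111111111)·(0011100010010100111001011011010) mod 2 = 0+0+0+0+0+0+0+0+0+0+0+0+0+0+0+0+1+1+1+0+0+1+0+1+1+0+1+1+0+1+0 mod 2 = 1
Syndrome = 11101
Non-zero syndrome: error at position 23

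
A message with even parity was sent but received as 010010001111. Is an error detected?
Sum of received bits: 0+1+0+0+1+0+0+0+1+1+1+1 = 6; 6 mod 2 = 0. Result is 0 → no error detected.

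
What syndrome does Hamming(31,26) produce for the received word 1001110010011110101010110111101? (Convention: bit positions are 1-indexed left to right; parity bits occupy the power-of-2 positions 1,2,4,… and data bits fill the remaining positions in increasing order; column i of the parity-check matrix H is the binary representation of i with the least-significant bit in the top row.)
Syndrome s = H · r^T (mod 2), r = 1001110010011110101010110111101:
  s[0] = (1010101010101010101010101010101)·(1001110010011110101010110111101) mod 2 = 1+0+0+0+1+0+0+0+1+0+0+0+1+0+1+0+1+0+1+0+1+0+1+0+0+0+1+0+1+0+1 mod 2 = 0
  s[1] = (0110011001100110011001100110011)·(1001110010011110101010110111101) mod 2 = 0+0+0+0+0+1+0+0+0+0+0+0+0+1+1+0+0+0+1+0+0+0+1+0+0+1+1+0+0+0+1 mod 2 = 0
  s[2] = (0001111000011110000111100001111)·(1001110010011110101010110111101) mod 2 = 0+0+0+1+1+1+0+0+0+0+0+1+1+1+1+0+0+0+0+0+1+0+1+0+0+0+0+1+1+0+1 mod 2 = 0
  s[3] = (0000000111111110000000011111111)·(1001110010011110101010110111101) mod 2 = 0+0+0+0+0+0+0+0+1+0+0+1+1+1+1+0+0+0+0+0+0+0+0+1+0+1+1+1+1+0+1 mod 2 = 1
  s[4] = (0000000000000001111111111111111)·(1001110010011110101010110111101) mod 2 = 0+0+0+0+0+0+0+0+0+0+0+0+0+0+0+0+1+0+1+0+1+0+1+1+0+1+1+1+1+0+1 mod 2 = 0
Syndrome = 00010
Non-zero syndrome: error at position 8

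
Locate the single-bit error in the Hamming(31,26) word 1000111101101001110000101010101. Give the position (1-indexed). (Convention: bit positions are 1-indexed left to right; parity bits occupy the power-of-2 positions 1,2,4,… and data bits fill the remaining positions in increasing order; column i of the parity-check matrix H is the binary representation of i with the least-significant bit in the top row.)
Syndrome s = H · r^T (mod 2), r = 1000111101101001110000101010101:
  s[0] = (1010101010101010101010101010101)·(1000111101101001110000101010101) mod 2 = 1+0+0+0+1+0+1+0+0+0+1+0+1+0+0+0+1+0+0+0+0+0+1+0+1+0+1+0+1+0+1 mod 2 = 1
  s[1] = (0110011001100110011001100110011)·(1000111101101001110000101010101) mod 2 = 0+0+0+0+0+1+1+0+0+1+1+0+0+0+0+0+0+1+0+0+0+0+1+0+0+0+1+0+0+0+1 mod 2 = 0
  s[2] = (0001111000011110000111100001111)·(1000111101101001110000101010101) mod 2 = 0+0+0+0+1+1+1+0+0+0+0+0+1+0+0+0+0+0+0+0+0+0+1+0+0+0+0+0+1+0+1 mod 2 = 1
  s[3] = (0000000111111110000000011111111)·(1000111101101001110000101010101) mod 2 = 0+0+0+0+0+0+0+1+0+1+1+0+1+0+0+0+0+0+0+0+0+0+0+0+1+0+1+0+1+0+1 mod 2 = 0
  s[4] = (0000000000000001111111111111111)·(1000111101101001110000101010101) mod 2 = 0+0+0+0+0+0+0+0+0+0+0+0+0+0+0+1+1+1+0+0+0+0+1+0+1+0+1+0+1+0+1 mod 2 = 0
Syndrome = 10100
Column i of H is the binary representation of i, so the syndrome is the binary index of the flipped bit.
Read s = 10100 with s[0] as LSB: 1·2^0 + 0·2^1 + 1·2^2 + 0·2^3 + 0·2^4 = 5.
Error is at bit position 5.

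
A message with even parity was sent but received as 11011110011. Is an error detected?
Sum of received bits: 1+1+0+1+1+1+1+0+0+1+1 = 8; 8 mod 2 = 0. Result is 0 → no error detected.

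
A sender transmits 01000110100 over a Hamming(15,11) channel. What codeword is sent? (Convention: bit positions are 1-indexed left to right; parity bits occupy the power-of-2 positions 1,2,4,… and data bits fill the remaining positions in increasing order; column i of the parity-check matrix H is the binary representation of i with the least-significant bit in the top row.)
Codeword c = d · G (mod 2), d = 01000110100:
  c[0] = d·G[:,0] = (01000110100)·(11011010101) mod 2 = 0+1+0+0+0+0+1+0+1+0+0 mod 2 = 1
  c[1] = d·G[:,1] = (01000110100)·(10110110011) mod 2 = 0+0+0+0+0+1+1+0+0+0+0 mod 2 = 0
  c[2] = d·G[:,2] = (01000110100)·(10000000000) mod 2 = 0+0+0+0+0+0+0+0+0+0+0 mod 2 = 0
  c[3] = d·G[:,3] = (01000110100)·(01110001111) mod 2 = 0+1+0+0+0+0+0+0+1+0+0 mod 2 = 0
  c[4] = d·G[:,4] = (01000110100)·(01000000000) mod 2 = 0+1+0+0+0+0+0+0+0+0+0 mod 2 = 1
  c[5] = d·G[:,5] = (01000110100)·(00100000000) mod 2 = 0+0+0+0+0+0+0+0+0+0+0 mod 2 = 0
  c[6] = d·G[:,6] = (01000110100)·(00010000000) mod 2 = 0+0+0+0+0+0+0+0+0+0+0 mod 2 = 0
  c[7] = d·G[:,7] = (01000110100)·(00001111111) mod 2 = 0+0+0+0+0+1+1+0+1+0+0 mod 2 = 1
  c[8] = d·G[:,8] = (01000110100)·(00001000000) mod 2 = 0+0+0+0+0+0+0+0+0+0+0 mod 2 = 0
  c[9] = d·G[:,9] = (01000110100)·(00000100000) mod 2 = 0+0+0+0+0+1+0+0+0+0+0 mod 2 = 1
  c[10] = d·G[:,10] = (01000110100)·(00000010000) mod 2 = 0+0+0+0+0+0+1+0+0+0+0 mod 2 = 1
  c[11] = d·G[:,11] = (01000110100)·(00000001000) mod 2 = 0+0+0+0+0+0+0+0+0+0+0 mod 2 = 0
  c[12] = d·G[:,12] = (01000110100)·(00000000100) mod 2 = 0+0+0+0+0+0+0+0+1+0+0 mod 2 = 1
  c[13] = d·G[:,13] = (01000110100)·(00000000010) mod 2 = 0+0+0+0+0+0+0+0+0+0+0 mod 2 = 0
  c[14] = d·G[:,14] = (01000110100)·(00000000001) mod 2 = 0+0+0+0+0+0+0+0+0+0+0 mod 2 = 0
Codeword = 100010010110100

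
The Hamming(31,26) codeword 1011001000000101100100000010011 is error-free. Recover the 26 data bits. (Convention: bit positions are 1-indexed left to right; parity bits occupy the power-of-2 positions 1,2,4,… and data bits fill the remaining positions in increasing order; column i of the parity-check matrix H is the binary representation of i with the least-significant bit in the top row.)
Parity bits occupy power-of-2 positions; data bits are at positions {3,5,6,7,9,10,11,12,13,14,15,17,18,19,20,21,22,23,24,25,26,27,28,29,30,31} (1-indexed).
Extract: c[3]=1 c[5]=0 c[6]=0 c[7]=1 c[9]=0 c[10]=0 c[11]=0 c[12]=0 c[13]=0 c[14]=1 c[15]=0 c[17]=1 c[18]=0 c[19]=0 c[20]=1 c[21]=0 c[22]=0 c[23]=0 c[24]=0 c[25]=0 c[26]=0 c[27]=1 c[28]=0 c[29]=0 c[30]=1 c[31]=1
Data = 10010000010100100000010011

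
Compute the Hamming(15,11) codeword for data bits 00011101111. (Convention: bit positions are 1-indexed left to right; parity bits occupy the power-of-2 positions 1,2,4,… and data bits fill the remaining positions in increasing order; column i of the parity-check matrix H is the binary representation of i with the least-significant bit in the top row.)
Codeword c = d · G (mod 2), d = 00011101111:
  c[0] = d·G[:,0] = (00011101111)·(11011010101) mod 2 = 0+0+0+1+1+0+0+0+1+0+1 mod 2 = 0
  c[1] = d·G[:,1] = (00011101111)·(10110110011) mod 2 = 0+0+0+1+0+1+0+0+0+1+1 mod 2 = 0
  c[2] = d·G[:,2] = (00011101111)·(10000000000) mod 2 = 0+0+0+0+0+0+0+0+0+0+0 mod 2 = 0
  c[3] = d·G[:,3] = (00011101111)·(01110001111) mod 2 = 0+0+0+1+0+0+0+1+1+1+1 mod 2 = 1
  c[4] = d·G[:,4] = (00011101111)·(01000000000) mod 2 = 0+0+0+0+0+0+0+0+0+0+0 mod 2 = 0
  c[5] = d·G[:,5] = (00011101111)·(00100000000) mod 2 = 0+0+0+0+0+0+0+0+0+0+0 mod 2 = 0
  c[6] = d·G[:,6] = (00011101111)·(00010000000) mod 2 = 0+0+0+1+0+0+0+0+0+0+0 mod 2 = 1
  c[7] = d·G[:,7] = (00011101111)·(00001111111) mod 2 = 0+0+0+0+1+1+0+1+1+1+1 mod 2 = 0
  c[8] = d·G[:,8] = (00011101111)·(00001000000) mod 2 = 0+0+0+0+1+0+0+0+0+0+0 mod 2 = 1
  c[9] = d·G[:,9] = (00011101111)·(00000100000) mod 2 = 0+0+0+0+0+1+0+0+0+0+0 mod 2 = 1
  c[10] = d·G[:,10] = (00011101111)·(00000010000) mod 2 = 0+0+0+0+0+0+0+0+0+0+0 mod 2 = 0
  c[11] = d·G[:,11] = (00011101111)·(00000001000) mod 2 = 0+0+0+0+0+0+0+1+0+0+0 mod 2 = 1
  c[12] = d·G[:,12] = (00011101111)·(00000000100) mod 2 = 0+0+0+0+0+0+0+0+1+0+0 mod 2 = 1
  c[13] = d·G[:,13] = (00011101111)·(00000000010) mod 2 = 0+0+0+0+0+0+0+0+0+1+0 mod 2 = 1
  c[14] = d·G[:,14] = (00011101111)·(00000000001) mod 2 = 0+0+0+0+0+0+0+0+0+0+1 mod 2 = 1
Codeword = 000100101101111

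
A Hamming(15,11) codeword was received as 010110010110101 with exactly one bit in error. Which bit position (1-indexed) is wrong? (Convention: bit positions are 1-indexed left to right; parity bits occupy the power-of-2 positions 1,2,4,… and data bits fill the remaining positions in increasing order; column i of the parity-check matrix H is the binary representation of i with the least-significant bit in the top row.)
Syndrome s = H · r^T (mod 2), r = 010110010110101:
  s[0] = (101010101010101)·(010110010110101) mod 2 = 0+0+0+0+1+0+0+0+0+0+1+0+1+0+1 mod 2 = 0
  s[1] = (011001100110011)·(010110010110101) mod 2 = 0+1+0+0+0+0+0+0+0+1+1+0+0+0+1 mod 2 = 0
  s[2] = (000111100001111)·(010110010110101) mod 2 = 0+0+0+1+1+0+0+0+0+0+0+0+1+0+1 mod 2 = 0
  s[3] = (000000011111111)·(010110010110101) mod 2 = 0+0+0+0+0+0+0+1+0+1+1+0+1+0+1 mod 2 = 1
Syndrome = 0001
Column i of H is the binary representation of i, so the syndrome is the binary index of the flipped bit.
Read s = 0001 with s[0] as LSB: 0·2^0 + 0·2^1 + 0·2^2 + 1·2^3 = 8.
Error is at bit position 8.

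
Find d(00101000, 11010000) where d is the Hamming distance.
XOR = 11111000, count of 1s = 5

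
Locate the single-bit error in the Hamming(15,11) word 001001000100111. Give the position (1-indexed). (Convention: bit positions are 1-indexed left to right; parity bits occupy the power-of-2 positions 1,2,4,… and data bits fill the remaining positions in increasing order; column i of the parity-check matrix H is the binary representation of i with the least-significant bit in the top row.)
Syndrome s = H · r^T (mod 2), r = 001001000100111:
  s[0] = (101010101010101)·(001001000100111) mod 2 = 0+0+1+0+0+0+0+0+0+0+0+0+1+0+1 mod 2 = 1
  s[1] = (011001100110011)·(001001000100111) mod 2 = 0+0+1+0+0+1+0+0+0+1+0+0+0+1+1 mod 2 = 1
  s[2] = (000111100001111)·(001001000100111) mod 2 = 0+0+0+0+0+1+0+0+0+0+0+0+1+1+1 mod 2 = 0
  s[3] = (000000011111111)·(001001000100111) mod 2 = 0+0+0+0+0+0+0+0+0+1+0+0+1+1+1 mod 2 = 0
Syndrome = 1100
Column i of H is the binary representation of i, so the syndrome is the binary index of the flipped bit.
Read s = 1100 with s[0] as LSB: 1·2^0 + 1·2^1 + 0·2^2 + 0·2^3 = 3.
Error is at bit position 3.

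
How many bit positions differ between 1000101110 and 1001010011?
XOR = 0001111101, count of 1s = 6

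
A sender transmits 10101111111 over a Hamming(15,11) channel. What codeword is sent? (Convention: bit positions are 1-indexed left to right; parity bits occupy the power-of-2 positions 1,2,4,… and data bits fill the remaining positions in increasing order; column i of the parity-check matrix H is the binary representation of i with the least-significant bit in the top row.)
Codeword c = d · G (mod 2), d = 10101111111:
  c[0] = d·G[:,0] = (10101111111)·(11011010101) mod 2 = 1+0+0+0+1+0+1+0+1+0+1 mod 2 = 1
  c[1] = d·G[:,1] = (10101111111)·(10110110011) mod 2 = 1+0+1+0+0+1+1+0+0+1+1 mod 2 = 0
  c[2] = d·G[:,2] = (10101111111)·(10000000000) mod 2 = 1+0+0+0+0+0+0+0+0+0+0 mod 2 = 1
  c[3] = d·G[:,3] = (10101111111)·(01110001111) mod 2 = 0+0+1+0+0+0+0+1+1+1+1 mod 2 = 1
  c[4] = d·G[:,4] = (10101111111)·(01000000000) mod 2 = 0+0+0+0+0+0+0+0+0+0+0 mod 2 = 0
  c[5] = d·G[:,5] = (10101111111)·(00100000000) mod 2 = 0+0+1+0+0+0+0+0+0+0+0 mod 2 = 1
  c[6] = d·G[:,6] = (10101111111)·(00010000000) mod 2 = 0+0+0+0+0+0+0+0+0+0+0 mod 2 = 0
  c[7] = d·G[:,7] = (10101111111)·(00001111111) mod 2 = 0+0+0+0+1+1+1+1+1+1+1 mod 2 = 1
  c[8] = d·G[:,8] = (10101111111)·(00001000000) mod 2 = 0+0+0+0+1+0+0+0+0+0+0 mod 2 = 1
  c[9] = d·G[:,9] = (10101111111)·(00000100000) mod 2 = 0+0+0+0+0+1+0+0+0+0+0 mod 2 = 1
  c[10] = d·G[:,10] = (10101111111)·(00000010000) mod 2 = 0+0+0+0+0+0+1+0+0+0+0 mod 2 = 1
  c[11] = d·G[:,11] = (10101111111)·(00000001000) mod 2 = 0+0+0+0+0+0+0+1+0+0+0 mod 2 = 1
  c[12] = d·G[:,12] = (10101111111)·(00000000100) mod 2 = 0+0+0+0+0+0+0+0+1+0+0 mod 2 = 1
  c[13] = d·G[:,13] = (10101111111)·(00000000010) mod 2 = 0+0+0+0+0+0+0+0+0+1+0 mod 2 = 1
  c[14] = d·G[:,14] = (10101111111)·(00000000001) mod 2 = 0+0+0+0+0+0+0+0+0+0+1 mod 2 = 1
Codeword = 101101011111111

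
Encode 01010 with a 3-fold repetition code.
Repeat each bit 3× and concatenate:
0→000  1→111  0→000  1→111  0→000
Codeword = 000111000111000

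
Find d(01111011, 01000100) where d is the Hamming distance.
XOR = 00111111, count of 1s = 6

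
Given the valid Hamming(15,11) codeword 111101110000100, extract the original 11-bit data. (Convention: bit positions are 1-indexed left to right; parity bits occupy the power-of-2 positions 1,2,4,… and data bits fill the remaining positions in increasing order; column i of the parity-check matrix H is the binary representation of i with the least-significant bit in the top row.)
Parity bits occupy power-of-2 positions; data bits are at positions {3,5,6,7,9,10,11,12,13,14,15} (1-indexed).
Extract: c[3]=1 c[5]=0 c[6]=1 c[7]=1 c[9]=0 c[10]=0 c[11]=0 c[12]=0 c[13]=1 c[14]=0 c[15]=0
Data = 10110000100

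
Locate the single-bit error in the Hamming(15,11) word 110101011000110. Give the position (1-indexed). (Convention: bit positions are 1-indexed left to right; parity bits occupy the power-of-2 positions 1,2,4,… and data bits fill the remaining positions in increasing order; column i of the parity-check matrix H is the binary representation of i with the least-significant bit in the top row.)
Syndrome s = H · r^T (mod 2), r = 110101011000110:
  s[0] = (101010101010101)·(110101011000110) mod 2 = 1+0+0+0+0+0+0+0+1+0+0+0+1+0+0 mod 2 = 1
  s[1] = (011001100110011)·(110101011000110) mod 2 = 0+1+0+0+0+1+0+0+0+0+0+0+0+1+0 mod 2 = 1
  s[2] = (000111100001111)·(110101011000110) mod 2 = 0+0+0+1+0+1+0+0+0+0+0+0+1+1+0 mod 2 = 0
  s[3] = (000000011111111)·(110101011000110) mod 2 = 0+0+0+0+0+0+0+1+1+0+0+0+1+1+0 mod 2 = 0
Syndrome = 1100
Column i of H is the binary representation of i, so the syndrome is the binary index of the flipped bit.
Read s = 1100 with s[0] as LSB: 1·2^0 + 1·2^1 + 0·2^2 + 0·2^3 = 3.
Error is at bit position 3.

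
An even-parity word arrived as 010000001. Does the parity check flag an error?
Sum of received bits: 0+1+0+0+0+0+0+0+1 = 2; 2 mod 2 = 0. Result is 0 → no error detected.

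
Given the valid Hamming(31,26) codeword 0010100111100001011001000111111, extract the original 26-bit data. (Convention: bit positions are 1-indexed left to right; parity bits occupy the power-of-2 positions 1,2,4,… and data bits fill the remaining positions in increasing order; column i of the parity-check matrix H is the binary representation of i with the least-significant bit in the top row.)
Parity bits occupy power-of-2 positions; data bits are at positions {3,5,6,7,9,10,11,12,13,14,15,17,18,19,20,21,22,23,24,25,26,27,28,29,30,31} (1-indexed).
Extract: c[3]=1 c[5]=1 c[6]=0 c[7]=0 c[9]=1 c[10]=1 c[11]=1 c[12]=0 c[13]=0 c[14]=0 c[15]=0 c[17]=0 c[18]=1 c[19]=1 c[20]=0 c[21]=0 c[22]=1 c[23]=0 c[24]=0 c[25]=0 c[26]=1 c[27]=1 c[28]=1 c[29]=1 c[30]=1 c[31]=1
Data = 11001110000011001000111111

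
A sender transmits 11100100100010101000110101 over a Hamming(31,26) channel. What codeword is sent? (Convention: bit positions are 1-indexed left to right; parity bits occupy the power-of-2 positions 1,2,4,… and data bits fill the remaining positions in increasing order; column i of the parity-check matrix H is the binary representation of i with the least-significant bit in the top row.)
Codeword c = d · G (mod 2), d = 11100100100010101000110101:
  c[0] = d·G[:,0] = (11100100100010101000110101)·(11011010101101010101010101) mod 2 = 1+1+0+0+0+0+0+0+1+0+0+0+0+0+0+0+0+0+0+0+0+1+0+1+0+1 mod 2 = 0
  c[1] = d·G[:,1] = (11100100100010101000110101)·(10110110011011001100110011) mod 2 = 1+0+1+0+0+1+0+0+0+0+0+0+1+0+0+0+1+0+0+0+1+1+0+0+0+1 mod 2 = 0
  c[2] = d·G[:,2] = (11100100100010101000110101)·(10000000000000000000000000) mod 2 = 1+0+0+0+0+0+0+0+0+0+0+0+0+0+0+0+0+0+0+0+0+0+0+0+0+0 mod 2 = 1
  c[3] = d·G[:,3] = (11100100100010101000110101)·(01110001111000111100001111) mod 2 = 0+1+1+0+0+0+0+0+1+0+0+0+0+0+1+0+1+0+0+0+0+0+0+1+0+1 mod 2 = 1
  c[4] = d·G[:,4] = (11100100100010101000110101)·(01000000000000000000000000) mod 2 = 0+1+0+0+0+0+0+0+0+0+0+0+0+0+0+0+0+0+0+0+0+0+0+0+0+0 mod 2 = 1
  c[5] = d·G[:,5] = (11100100100010101000110101)·(00100000000000000000000000) mod 2 = 0+0+1+0+0+0+0+0+0+0+0+0+0+0+0+0+0+0+0+0+0+0+0+0+0+0 mod 2 = 1
  c[6] = d·G[:,6] = (11100100100010101000110101)·(00010000000000000000000000) mod 2 = 0+0+0+0+0+0+0+0+0+0+0+0+0+0+0+0+0+0+0+0+0+0+0+0+0+0 mod 2 = 0
  c[7] = d·G[:,7] = (11100100100010101000110101)·(00001111111000000011111111) mod 2 = 0+0+0+0+0+1+0+0+1+0+0+0+0+0+0+0+0+0+0+0+1+1+0+1+0+1 mod 2 = 0
  c[8] = d·G[:,8] = (11100100100010101000110101)·(00001000000000000000000000) mod 2 = 0+0+0+0+0+0+0+0+0+0+0+0+0+0+0+0+0+0+0+0+0+0+0+0+0+0 mod 2 = 0
  c[9] = d·G[:,9] = (11100100100010101000110101)·(00000100000000000000000000) mod 2 = 0+0+0+0+0+1+0+0+0+0+0+0+0+0+0+0+0+0+0+0+0+0+0+0+0+0 mod 2 = 1
  c[10] = d·G[:,10] = (11100100100010101000110101)·(00000010000000000000000000) mod 2 = 0+0+0+0+0+0+0+0+0+0+0+0+0+0+0+0+0+0+0+0+0+0+0+0+0+0 mod 2 = 0
  c[11] = d·G[:,11] = (11100100100010101000110101)·(00000001000000000000000000) mod 2 = 0+0+0+0+0+0+0+0+0+0+0+0+0+0+0+0+0+0+0+0+0+0+0+0+0+0 mod 2 = 0
  c[12] = d·G[:,12] = (11100100100010101000110101)·(00000000100000000000000000) mod 2 = 0+0+0+0+0+0+0+0+1+0+0+0+0+0+0+0+0+0+0+0+0+0+0+0+0+0 mod 2 = 1
  c[13] = d·G[:,13] = (11100100100010101000110101)·(00000000010000000000000000) mod 2 = 0+0+0+0+0+0+0+0+0+0+0+0+0+0+0+0+0+0+0+0+0+0+0+0+0+0 mod 2 = 0
  c[14] = d·G[:,14] = (11100100100010101000110101)·(00000000001000000000000000) mod 2 = 0+0+0+0+0+0+0+0+0+0+0+0+0+0+0+0+0+0+0+0+0+0+0+0+0+0 mod 2 = 0
  c[15] = d·G[:,15] = (11100100100010101000110101)·(00000000000111111111111111) mod 2 = 0+0+0+0+0+0+0+0+0+0+0+0+1+0+1+0+1+0+0+0+1+1+0+1+0+1 mod 2 = 1
  c[16] = d·G[:,16] = (11100100100010101000110101)·(00000000000100000000000000) mod 2 = 0+0+0+0+0+0+0+0+0+0+0+0+0+0+0+0+0+0+0+0+0+0+0+0+0+0 mod 2 = 0
  c[17] = d·G[:,17] = (11100100100010101000110101)·(00000000000010000000000000) mod 2 = 0+0+0+0+0+0+0+0+0+0+0+0+1+0+0+0+0+0+0+0+0+0+0+0+0+0 mod 2 = 1
  c[18] = d·G[:,18] = (11100100100010101000110101)·(00000000000001000000000000) mod 2 = 0+0+0+0+0+0+0+0+0+0+0+0+0+0+0+0+0+0+0+0+0+0+0+0+0+0 mod 2 = 0
  c[19] = d·G[:,19] = (11100100100010101000110101)·(00000000000000100000000000) mod 2 = 0+0+0+0+0+0+0+0+0+0+0+0+0+0+1+0+0+0+0+0+0+0+0+0+0+0 mod 2 = 1
  c[20] = d·G[:,20] = (11100100100010101000110101)·(00000000000000010000000000) mod 2 = 0+0+0+0+0+0+0+0+0+0+0+0+0+0+0+0+0+0+0+0+0+0+0+0+0+0 mod 2 = 0
  c[21] = d·G[:,21] = (11100100100010101000110101)·(00000000000000001000000000) mod 2 = 0+0+0+0+0+0+0+0+0+0+0+0+0+0+0+0+1+0+0+0+0+0+0+0+0+0 mod 2 = 1
  c[22] = d·G[:,22] = (11100100100010101000110101)·(00000000000000000100000000) mod 2 = 0+0+0+0+0+0+0+0+0+0+0+0+0+0+0+0+0+0+0+0+0+0+0+0+0+0 mod 2 = 0
  c[23] = d·G[:,23] = (11100100100010101000110101)·(00000000000000000010000000) mod 2 = 0+0+0+0+0+0+0+0+0+0+0+0+0+0+0+0+0+0+0+0+0+0+0+0+0+0 mod 2 = 0
  c[24] = d·G[:,24] = (11100100100010101000110101)·(00000000000000000001000000) mod 2 = 0+0+0+0+0+0+0+0+0+0+0+0+0+0+0+0+0+0+0+0+0+0+0+0+0+0 mod 2 = 0
  c[25] = d·G[:,25] = (11100100100010101000110101)·(00000000000000000000100000) mod 2 = 0+0+0+0+0+0+0+0+0+0+0+0+0+0+0+0+0+0+0+0+1+0+0+0+0+0 mod 2 = 1
  c[26] = d·G[:,26] = (11100100100010101000110101)·(00000000000000000000010000) mod 2 = 0+0+0+0+0+0+0+0+0+0+0+0+0+0+0+0+0+0+0+0+0+1+0+0+0+0 mod 2 = 1
  c[27] = d·G[:,27] = (11100100100010101000110101)·(00000000000000000000001000) mod 2 = 0+0+0+0+0+0+0+0+0+0+0+0+0+0+0+0+0+0+0+0+0+0+0+0+0+0 mod 2 = 0
  c[28] = d·G[:,28] = (11100100100010101000110101)·(00000000000000000000000100) mod 2 = 0+0+0+0+0+0+0+0+0+0+0+0+0+0+0+0+0+0+0+0+0+0+0+1+0+0 mod 2 = 1
  c[29] = d·G[:,29] = (11100100100010101000110101)·(00000000000000000000000010) mod 2 = 0+0+0+0+0+0+0+0+0+0+0+0+0+0+0+0+0+0+0+0+0+0+0+0+0+0 mod 2 = 0
  c[30] = d·G[:,30] = (11100100100010101000110101)·(00000000000000000000000001) mod 2 = 0+0+0+0+0+0+0+0+0+0+0+0+0+0+0+0+0+0+0+0+0+0+0+0+0+1 mod 2 = 1
Codeword = 0011110001001001010101000110101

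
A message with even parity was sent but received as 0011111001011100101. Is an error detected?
Sum of received bits: 0+0+1+1+1+1+1+0+0+1+0+1+1+1+0+0+1+0+1 = 11; 11 mod 2 = 1. Result is 1 ≠ 0 → error detected.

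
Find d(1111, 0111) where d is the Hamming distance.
XOR = 1000, count of 1s = 1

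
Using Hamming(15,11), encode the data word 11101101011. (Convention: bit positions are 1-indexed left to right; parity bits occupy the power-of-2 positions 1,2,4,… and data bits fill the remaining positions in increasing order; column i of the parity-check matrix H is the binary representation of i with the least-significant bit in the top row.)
Codeword c = d · G (mod 2), d = 11101101011:
  c[0] = d·G[:,0] = (11101101011)·(11011010101) mod 2 = 1+1+0+0+1+0+0+0+0+0+1 mod 2 = 0
  c[1] = d·G[:,1] = (11101101011)·(10110110011) mod 2 = 1+0+1+0+0+1+0+0+0+1+1 mod 2 = 1
  c[2] = d·G[:,2] = (11101101011)·(10000000000) mod 2 = 1+0+0+0+0+0+0+0+0+0+0 mod 2 = 1
  c[3] = d·G[:,3] = (11101101011)·(01110001111) mod 2 = 0+1+1+0+0+0+0+1+0+1+1 mod 2 = 1
  c[4] = d·G[:,4] = (11101101011)·(01000000000) mod 2 = 0+1+0+0+0+0+0+0+0+0+0 mod 2 = 1
  c[5] = d·G[:,5] = (11101101011)·(00100000000) mod 2 = 0+0+1+0+0+0+0+0+0+0+0 mod 2 = 1
  c[6] = d·G[:,6] = (11101101011)·(00010000000) mod 2 = 0+0+0+0+0+0+0+0+0+0+0 mod 2 = 0
  c[7] = d·G[:,7] = (11101101011)·(00001111111) mod 2 = 0+0+0+0+1+1+0+1+0+1+1 mod 2 = 1
  c[8] = d·G[:,8] = (11101101011)·(00001000000) mod 2 = 0+0+0+0+1+0+0+0+0+0+0 mod 2 = 1
  c[9] = d·G[:,9] = (11101101011)·(00000100000) mod 2 = 0+0+0+0+0+1+0+0+0+0+0 mod 2 = 1
  c[10] = d·G[:,10] = (11101101011)·(00000010000) mod 2 = 0+0+0+0+0+0+0+0+0+0+0 mod 2 = 0
  c[11] = d·G[:,11] = (11101101011)·(00000001000) mod 2 = 0+0+0+0+0+0+0+1+0+0+0 mod 2 = 1
  c[12] = d·G[:,12] = (11101101011)·(00000000100) mod 2 = 0+0+0+0+0+0+0+0+0+0+0 mod 2 = 0
  c[13] = d·G[:,13] = (11101101011)·(00000000010) mod 2 = 0+0+0+0+0+0+0+0+0+1+0 mod 2 = 1
  c[14] = d·G[:,14] = (11101101011)·(00000000001) mod 2 = 0+0+0+0+0+0+0+0+0+0+1 mod 2 = 1
Codeword = 011111011101011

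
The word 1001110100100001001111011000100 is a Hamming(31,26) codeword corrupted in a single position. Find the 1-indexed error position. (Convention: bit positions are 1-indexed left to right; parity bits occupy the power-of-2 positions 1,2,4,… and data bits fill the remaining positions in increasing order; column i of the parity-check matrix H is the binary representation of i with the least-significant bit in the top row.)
Syndrome s = H · r^T (mod 2), r = 1001110100100001001111011000100:
  s[0] = (1010101010101010101010101010101)·(1001110100100001001111011000100) mod 2 = 1+0+0+0+1+0+0+0+0+0+1+0+0+0+0+0+0+0+1+0+1+0+0+0+1+0+0+0+1+0+0 mod 2 = 1
  s[1] = (0110011001100110011001100110011)·(1001110100100001001111011000100) mod 2 = 0+0+0+0+0+1+0+0+0+0+1+0+0+0+0+0+0+0+1+0+0+1+0+0+0+0+0+0+0+0+0 mod 2 = 0
  s[2] = (0001111000011110000111100001111)·(1001110100100001001111011000100) mod 2 = 0+0+0+1+1+1+0+0+0+0+0+0+0+0+0+0+0+0+0+1+1+1+0+0+0+0+0+0+1+0+0 mod 2 = 1
  s[3] = (0000000111111110000000011111111)·(1001110100100001001111011000100) mod 2 = 0+0+0+0+0+0+0+1+0+0+1+0+0+0+0+0+0+0+0+0+0+0+0+1+1+0+0+0+1+0+0 mod 2 = 1
  s[4] = (0000000000000001111111111111111)·(1001110100100001001111011000100) mod 2 = 0+0+0+0+0+0+0+0+0+0+0+0+0+0+0+1+0+0+1+1+1+1+0+1+1+0+0+0+1+0+0 mod 2 = 0
Syndrome = 10110
Column i of H is the binary representation of i, so the syndrome is the binary index of the flipped bit.
Read s = 10110 with s[0] as LSB: 1·2^0 + 0·2^1 + 1·2^2 + 1·2^3 + 0·2^4 = 13.
Error is at bit position 13.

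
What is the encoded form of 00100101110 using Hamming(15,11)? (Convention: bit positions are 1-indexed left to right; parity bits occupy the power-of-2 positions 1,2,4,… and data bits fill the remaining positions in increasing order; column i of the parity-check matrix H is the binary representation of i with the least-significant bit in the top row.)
Codeword c = d · G (mod 2), d = 00100101110:
  c[0] = d·G[:,0] = (00100101110)·(11011010101) mod 2 = 0+0+0+0+0+0+0+0+1+0+0 mod 2 = 1
  c[1] = d·G[:,1] = (00100101110)·(10110110011) mod 2 = 0+0+1+0+0+1+0+0+0+1+0 mod 2 = 1
  c[2] = d·G[:,2] = (00100101110)·(10000000000) mod 2 = 0+0+0+0+0+0+0+0+0+0+0 mod 2 = 0
  c[3] = d·G[:,3] = (00100101110)·(01110001111) mod 2 = 0+0+1+0+0+0+0+1+1+1+0 mod 2 = 0
  c[4] = d·G[:,4] = (00100101110)·(01000000000) mod 2 = 0+0+0+0+0+0+0+0+0+0+0 mod 2 = 0
  c[5] = d·G[:,5] = (00100101110)·(00100000000) mod 2 = 0+0+1+0+0+0+0+0+0+0+0 mod 2 = 1
  c[6] = d·G[:,6] = (00100101110)·(00010000000) mod 2 = 0+0+0+0+0+0+0+0+0+0+0 mod 2 = 0
  c[7] = d·G[:,7] = (00100101110)·(00001111111) mod 2 = 0+0+0+0+0+1+0+1+1+1+0 mod 2 = 0
  c[8] = d·G[:,8] = (00100101110)·(00001000000) mod 2 = 0+0+0+0+0+0+0+0+0+0+0 mod 2 = 0
  c[9] = d·G[:,9] = (00100101110)·(00000100000) mod 2 = 0+0+0+0+0+1+0+0+0+0+0 mod 2 = 1
  c[10] = d·G[:,10] = (00100101110)·(00000010000) mod 2 = 0+0+0+0+0+0+0+0+0+0+0 mod 2 = 0
  c[11] = d·G[:,11] = (00100101110)·(00000001000) mod 2 = 0+0+0+0+0+0+0+1+0+0+0 mod 2 = 1
  c[12] = d·G[:,12] = (00100101110)·(00000000100) mod 2 = 0+0+0+0+0+0+0+0+1+0+0 mod 2 = 1
  c[13] = d·G[:,13] = (00100101110)·(00000000010) mod 2 = 0+0+0+0+0+0+0+0+0+1+0 mod 2 = 1
  c[14] = d·G[:,14] = (00100101110)·(00000000001) mod 2 = 0+0+0+0+0+0+0+0+0+0+0 mod 2 = 0
Codeword = 110001000101110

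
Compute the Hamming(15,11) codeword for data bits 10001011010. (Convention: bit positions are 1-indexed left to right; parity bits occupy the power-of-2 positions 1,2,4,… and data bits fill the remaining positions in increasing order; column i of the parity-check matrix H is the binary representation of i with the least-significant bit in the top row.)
Codeword c = d · G (mod 2), d = 10001011010:
  c[0] = d·G[:,0] = (10001011010)·(11011010101) mod 2 = 1+0+0+0+1+0+1+0+0+0+0 mod 2 = 1
  c[1] = d·G[:,1] = (10001011010)·(10110110011) mod 2 = 1+0+0+0+0+0+1+0+0+1+0 mod 2 = 1
  c[2] = d·G[:,2] = (10001011010)·(10000000000) mod 2 = 1+0+0+0+0+0+0+0+0+0+0 mod 2 = 1
  c[3] = d·G[:,3] = (10001011010)·(01110001111) mod 2 = 0+0+0+0+0+0+0+1+0+1+0 mod 2 = 0
  c[4] = d·G[:,4] = (10001011010)·(01000000000) mod 2 = 0+0+0+0+0+0+0+0+0+0+0 mod 2 = 0
  c[5] = d·G[:,5] = (10001011010)·(00100000000) mod 2 = 0+0+0+0+0+0+0+0+0+0+0 mod 2 = 0
  c[6] = d·G[:,6] = (10001011010)·(00010000000) mod 2 = 0+0+0+0+0+0+0+0+0+0+0 mod 2 = 0
  c[7] = d·G[:,7] = (10001011010)·(00001111111) mod 2 = 0+0+0+0+1+0+1+1+0+1+0 mod 2 = 0
  c[8] = d·G[:,8] = (10001011010)·(00001000000) mod 2 = 0+0+0+0+1+0+0+0+0+0+0 mod 2 = 1
  c[9] = d·G[:,9] = (10001011010)·(00000100000) mod 2 = 0+0+0+0+0+0+0+0+0+0+0 mod 2 = 0
  c[10] = d·G[:,10] = (10001011010)·(00000010000) mod 2 = 0+0+0+0+0+0+1+0+0+0+0 mod 2 = 1
  c[11] = d·G[:,11] = (10001011010)·(00000001000) mod 2 = 0+0+0+0+0+0+0+1+0+0+0 mod 2 = 1
  c[12] = d·G[:,12] = (10001011010)·(00000000100) mod 2 = 0+0+0+0+0+0+0+0+0+0+0 mod 2 = 0
  c[13] = d·G[:,13] = (10001011010)·(00000000010) mod 2 = 0+0+0+0+0+0+0+0+0+1+0 mod 2 = 1
  c[14] = d·G[:,14] = (10001011010)·(00000000001) mod 2 = 0+0+0+0+0+0+0+0+0+0+0 mod 2 = 0
Codeword = 111000001011010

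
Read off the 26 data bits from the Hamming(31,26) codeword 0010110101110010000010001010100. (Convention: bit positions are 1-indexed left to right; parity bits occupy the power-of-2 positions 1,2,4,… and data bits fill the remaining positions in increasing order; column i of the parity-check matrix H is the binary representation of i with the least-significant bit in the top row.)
Parity bits occupy power-of-2 positions; data bits are at positions {3,5,6,7,9,10,11,12,13,14,15,17,18,19,20,21,22,23,24,25,26,27,28,29,30,31} (1-indexed).
Extract: c[3]=1 c[5]=1 c[6]=1 c[7]=0 c[9]=0 c[10]=1 c[11]=1 c[12]=1 c[13]=0 c[14]=0 c[15]=1 c[17]=0 c[18]=0 c[19]=0 c[20]=0 c[21]=1 c[22]=0 c[23]=0 c[24]=0 c[25]=1 c[26]=0 c[27]=1 c[28]=0 c[29]=1 c[30]=0 c[31]=0
Data = 11100111001000010001010100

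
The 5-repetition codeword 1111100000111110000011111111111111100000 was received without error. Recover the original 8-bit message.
Split into 5-bit blocks: 11111 00000 11111 00000 11111 11111 11111 00000
Data = 10101110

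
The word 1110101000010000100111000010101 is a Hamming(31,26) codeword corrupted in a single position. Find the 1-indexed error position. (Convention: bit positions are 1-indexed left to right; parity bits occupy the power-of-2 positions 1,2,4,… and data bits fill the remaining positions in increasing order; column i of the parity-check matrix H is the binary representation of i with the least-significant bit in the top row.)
Syndrome s = H · r^T (mod 2), r = 1110101000010000100111000010101:
  s[0] = (1010101010101010101010101010101)·(1110101000010000100111000010101) mod 2 = 1+0+1+0+1+0+1+0+0+0+0+0+0+0+0+0+1+0+0+0+1+0+0+0+0+0+1+0+1+0+1 mod 2 = 1
  s[1] = (0110011001100110011001100110011)·(1110101000010000100111000010101) mod 2 = 0+1+1+0+0+0+1+0+0+0+0+0+0+0+0+0+0+0+0+0+0+1+0+0+0+0+1+0+0+0+1 mod 2 = 0
  s[2] = (0001111000011110000111100001111)·(1110101000010000100111000010101) mod 2 = 0+0+0+0+1+0+1+0+0+0+0+1+0+0+0+0+0+0+0+1+1+1+0+0+0+0+0+0+1+0+1 mod 2 = 0
  s[3] = (0000000111111110000000011111111)·(1110101000010000100111000010101) mod 2 = 0+0+0+0+0+0+0+0+0+0+0+1+0+0+0+0+0+0+0+0+0+0+0+0+0+0+1+0+1+0+1 mod 2 = 0
  s[4] = (0000000000000001111111111111111)·(1110101000010000100111000010101) mod 2 = 0+0+0+0+0+0+0+0+0+0+0+0+0+0+0+0+1+0+0+1+1+1+0+0+0+0+1+0+1+0+1 mod 2 = 1
Syndrome = 10001
Column i of H is the binary representation of i, so the syndrome is the binary index of the flipped bit.
Read s = 10001 with s[0] as LSB: 1·2^0 + 0·2^1 + 0·2^2 + 0·2^3 + 1·2^4 = 17.
Error is at bit position 17.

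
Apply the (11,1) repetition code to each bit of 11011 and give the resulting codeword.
Repeat each bit 11× and concatenate:
1→11111111111  1→11111111111  0→00000000000  1→11111111111  1→11111111111
Codeword = 1111111111111111111111000000000001111111111111111111111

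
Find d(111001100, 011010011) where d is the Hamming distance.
XOR = 100011111, count of 1s = 6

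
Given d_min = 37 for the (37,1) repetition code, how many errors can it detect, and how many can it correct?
Detection only: up to d_min − 1 = 36 errors.
Correction: up to ⌊(d_min − 1)/2⌋ = ⌊36/2⌋ = 18 errors.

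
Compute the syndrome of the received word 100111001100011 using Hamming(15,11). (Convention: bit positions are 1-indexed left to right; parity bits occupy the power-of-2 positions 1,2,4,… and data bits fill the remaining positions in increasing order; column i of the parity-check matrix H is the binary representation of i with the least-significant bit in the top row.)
Syndrome s = H · r^T (mod 2), r = 100111001100011:
  s[0] = (101010101010101)·(100111001100011) mod 2 = 1+0+0+0+1+0+0+0+1+0+0+0+0+0+1 mod 2 = 0
  s[1] = (011001100110011)·(100111001100011) mod 2 = 0+0+0+0+0+1+0+0+0+1+0+0+0+1+1 mod 2 = 0
  s[2] = (000111100001111)·(100111001100011) mod 2 = 0+0+0+1+1+1+0+0+0+0+0+0+0+1+1 mod 2 = 1
  s[3] = (000000011111111)·(100111001100011) mod 2 = 0+0+0+0+0+0+0+0+1+1+0+0+0+1+1 mod 2 = 0
Syndrome = 0010
Non-zero syndrome: error at position 4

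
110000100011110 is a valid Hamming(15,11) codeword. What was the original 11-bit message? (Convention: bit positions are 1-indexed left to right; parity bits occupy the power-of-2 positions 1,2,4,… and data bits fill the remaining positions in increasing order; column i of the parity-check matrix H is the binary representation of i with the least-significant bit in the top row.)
Parity bits occupy power-of-2 positions; data bits are at positions {3,5,6,7,9,10,11,12,13,14,15} (1-indexed).
Extract: c[3]=0 c[5]=0 c[6]=0 c[7]=1 c[9]=0 c[10]=0 c[11]=1 c[12]=1 c[13]=1 c[14]=1 c[15]=0
Data = 00010011110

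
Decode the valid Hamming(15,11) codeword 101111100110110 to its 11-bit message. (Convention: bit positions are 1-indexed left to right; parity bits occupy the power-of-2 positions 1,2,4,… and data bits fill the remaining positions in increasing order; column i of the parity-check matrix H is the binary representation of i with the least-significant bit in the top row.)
Parity bits occupy power-of-2 positions; data bits are at positions {3,5,6,7,9,10,11,12,13,14,15} (1-indexed).
Extract: c[3]=1 c[5]=1 c[6]=1 c[7]=1 c[9]=0 c[10]=1 c[11]=1 c[12]=0 c[13]=1 c[14]=1 c[15]=0
Data = 11110110110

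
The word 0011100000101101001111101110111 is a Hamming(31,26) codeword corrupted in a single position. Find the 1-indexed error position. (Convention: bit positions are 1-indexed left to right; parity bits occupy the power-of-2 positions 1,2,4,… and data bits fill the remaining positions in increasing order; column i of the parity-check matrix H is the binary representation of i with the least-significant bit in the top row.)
Syndrome s = H · r^T (mod 2), r = 0011100000101101001111101110111:
  s[0] = (1010101010101010101010101010101)·(0011100000101101001111101110111) mod 2 = 0+0+1+0+1+0+0+0+0+0+1+0+1+0+0+0+0+0+1+0+1+0+1+0+1+0+1+0+1+0+1 mod 2 = 1
  s[1] = (0110011001100110011001100110011)·(0011100000101101001111101110111) mod 2 = 0+0+1+0+0+0+0+0+0+0+1+0+0+1+0+0+0+0+1+0+0+1+1+0+0+1+1+0+0+1+1 mod 2 = 0
  s[2] = (0001111000011110000111100001111)·(0011100000101101001111101110111) mod 2 = 0+0+0+1+1+0+0+0+0+0+0+0+1+1+0+0+0+0+0+1+1+1+1+0+0+0+0+0+1+1+1 mod 2 = 1
  s[3] = (0000000111111110000000011111111)·(0011100000101101001111101110111) mod 2 = 0+0+0+0+0+0+0+0+0+0+1+0+1+1+0+0+0+0+0+0+0+0+0+0+1+1+1+0+1+1+1 mod 2 = 1
  s[4] = (0000000000000001111111111111111)·(0011100000101101001111101110111) mod 2 = 0+0+0+0+0+0+0+0+0+0+0+0+0+0+0+1+0+0+1+1+1+1+1+0+1+1+1+0+1+1+1 mod 2 = 0
Syndrome = 10110
Column i of H is the binary representation of i, so the syndrome is the binary index of the flipped bit.
Read s = 10110 with s[0] as LSB: 1·2^0 + 0·2^1 + 1·2^2 + 1·2^3 + 0·2^4 = 13.
Error is at bit position 13.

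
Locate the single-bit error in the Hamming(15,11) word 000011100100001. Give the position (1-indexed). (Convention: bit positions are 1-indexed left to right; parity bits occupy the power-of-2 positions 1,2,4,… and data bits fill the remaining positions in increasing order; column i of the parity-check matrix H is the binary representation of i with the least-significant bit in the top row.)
Syndrome s = H · r^T (mod 2), r = 000011100100001:
  s[0] = (101010101010101)·(000011100100001) mod 2 = 0+0+0+0+1+0+1+0+0+0+0+0+0+0+1 mod 2 = 1
  s[1] = (011001100110011)·(000011100100001) mod 2 = 0+0+0+0+0+1+1+0+0+1+0+0+0+0+1 mod 2 = 0
  s[2] = (000111100001111)·(000011100100001) mod 2 = 0+0+0+0+1+1+1+0+0+0+0+0+0+0+1 mod 2 = 0
  s[3] = (000000011111111)·(000011100100001) mod 2 = 0+0+0+0+0+0+0+0+0+1+0+0+0+0+1 mod 2 = 0
Syndrome = 1000
Column i of H is the binary representation of i, so the syndrome is the binary index of the flipped bit.
Read s = 1000 with s[0] as LSB: 1·2^0 + 0·2^1 + 0·2^2 + 0·2^3 = 1.
Error is at bit position 1.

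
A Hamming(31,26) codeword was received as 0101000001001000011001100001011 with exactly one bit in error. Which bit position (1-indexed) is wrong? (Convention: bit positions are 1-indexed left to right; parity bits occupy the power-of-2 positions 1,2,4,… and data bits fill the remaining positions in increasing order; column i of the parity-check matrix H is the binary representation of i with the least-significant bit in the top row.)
Syndrome s = H · r^T (mod 2), r = 0101000001001000011001100001011:
  s[0] = (1010101010101010101010101010101)·(0101000001001000011001100001011) mod 2 = 0+0+0+0+0+0+0+0+0+0+0+0+1+0+0+0+0+0+1+0+0+0+1+0+0+0+0+0+0+0+1 mod 2 = 0
  s[1] = (0110011001100110011001100110011)·(0101000001001000011001100001011) mod 2 = 0+1+0+0+0+0+0+0+0+1+0+0+0+0+0+0+0+1+1+0+0+1+1+0+0+0+0+0+0+1+1 mod 2 = 0
  s[2] = (0001111000011110000111100001111)·(0101000001001000011001100001011) mod 2 = 0+0+0+1+0+0+0+0+0+0+0+0+1+0+0+0+0+0+0+0+0+1+1+0+0+0+0+1+0+1+1 mod 2 = 1
  s[3] = (0000000111111110000000011111111)·(0101000001001000011001100001011) mod 2 = 0+0+0+0+0+0+0+0+0+1+0+0+1+0+0+0+0+0+0+0+0+0+0+0+0+0+0+1+0+1+1 mod 2 = 1
  s[4] = (0000000000000001111111111111111)·(0101000001001000011001100001011) mod 2 = 0+0+0+0+0+0+0+0+0+0+0+0+0+0+0+0+0+1+1+0+0+1+1+0+0+0+0+1+0+1+1 mod 2 = 1
Syndrome = 00111
Column i of H is the binary representation of i, so the syndrome is the binary index of the flipped bit.
Read s = 00111 with s[0] as LSB: 0·2^0 + 0·2^1 + 1·2^2 + 1·2^3 + 1·2^4 = 28.
Error is at bit position 28.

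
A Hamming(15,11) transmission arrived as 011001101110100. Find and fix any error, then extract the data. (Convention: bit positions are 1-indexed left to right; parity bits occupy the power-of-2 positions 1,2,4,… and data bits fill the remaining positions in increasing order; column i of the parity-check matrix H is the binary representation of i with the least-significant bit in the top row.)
Syndrome s = H · r^T (mod 2), r = 011001101110100:
  s[0] = (101010101010101)·(011001101110100) mod 2 = 0+0+1+0+0+0+1+0+1+0+1+0+1+0+0 mod 2 = 1
  s[1] = (011001100110011)·(011001101110100) mod 2 = 0+1+1+0+0+1+1+0+0+1+1+0+0+0+0 mod 2 = 0
  s[2] = (000111100001111)·(011001101110100) mod 2 = 0+0+0+0+0+1+1+0+0+0+0+0+1+0+0 mod 2 = 1
  s[3] = (000000011111111)·(011001101110100) mod 2 = 0+0+0+0+0+0+0+0+1+1+1+0+1+0+0 mod 2 = 0
Syndrome = 1010
Column 5 of H equals this syndrome → error at bit 5 (1-indexed).
Flip bit 5: 011001101110100 → 011011101110100
Extract data bits at positions {3,5,6,7,9,10,11,12,13,14,15}: 11111110100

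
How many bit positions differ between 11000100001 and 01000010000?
XOR = 10000110001, count of 1s = 4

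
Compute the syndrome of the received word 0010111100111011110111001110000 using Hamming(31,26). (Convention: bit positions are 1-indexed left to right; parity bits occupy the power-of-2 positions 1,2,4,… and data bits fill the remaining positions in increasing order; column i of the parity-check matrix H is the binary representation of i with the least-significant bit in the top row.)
Syndrome s = H · r^T (mod 2), r = 0010111100111011110111001110000:
  s[0] = (1010101010101010101010101010101)·(0010111100111011110111001110000) mod 2 = 0+0+1+0+1+0+1+0+0+0+1+0+1+0+1+0+1+0+0+0+1+0+0+0+1+0+1+0+0+0+0 mod 2 = 0
  s[1] = (0110011001100110011001100110011)·(0010111100111011110111001110000) mod 2 = 0+0+1+0+0+1+1+0+0+0+1+0+0+0+1+0+0+1+0+0+0+1+0+0+0+1+1+0+0+0+0 mod 2 = 1
  s[2] = (0001111000011110000111100001111)·(0010111100111011110111001110000) mod 2 = 0+0+0+0+1+1+1+0+0+0+0+1+1+0+1+0+0+0+0+1+1+1+0+0+0+0+0+0+0+0+0 mod 2 = 1
  s[3] = (0000000111111110000000011111111)·(0010111100111011110111001110000) mod 2 = 0+0+0+0+0+0+0+1+0+0+1+1+1+0+1+0+0+0+0+0+0+0+0+0+1+1+1+0+0+0+0 mod 2 = 0
  s[4] = (0000000000000001111111111111111)·(0010111100111011110111001110000) mod 2 = 0+0+0+0+0+0+0+0+0+0+0+0+0+0+0+1+1+1+0+1+1+1+0+0+1+1+1+0+0+0+0 mod 2 = 1
Syndrome = 01101
Non-zero syndrome: error at position 22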